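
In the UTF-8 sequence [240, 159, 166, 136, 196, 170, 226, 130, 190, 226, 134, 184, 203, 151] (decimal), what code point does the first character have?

U+1F988

Offset 0: leading byte 0xF0 = 11110000 → 4-byte char #1 = F0 9F A6 88.
Leading byte 0xF0 = 11110000 matches 11110xxx → 4-byte sequence.
Byte 1: 0xF0 = 11110000, payload 000 (3 bits).
Byte 2: 0x9F = 10011111 (10xxxxxx ✓), payload 011111.
Byte 3: 0xA6 = 10100110 (10xxxxxx ✓), payload 100110.
Byte 4: 0x88 = 10001000 (10xxxxxx ✓), payload 001000.
Concatenate: 000011111100110001000 = 0x1F988 (21 bits → U+1F988).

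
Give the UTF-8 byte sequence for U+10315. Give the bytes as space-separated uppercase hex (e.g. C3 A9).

U+10315 = 0x10315 = 66325 decimal. In range U+10000–U+10FFFF → 4-byte form: 11110xxx 10xxxxxx 10xxxxxx 10xxxxxx.
Binary (21 bits): 000010000001100010101.
Split 3+6+6+6: 000 | 010000 | 001100 | 010101.
Byte 1: 11110000 = 0xF0.
Byte 2: 10010000 = 0x90.
Byte 3: 10001100 = 0x8C.
Byte 4: 10010101 = 0x95.

F0 90 8C 95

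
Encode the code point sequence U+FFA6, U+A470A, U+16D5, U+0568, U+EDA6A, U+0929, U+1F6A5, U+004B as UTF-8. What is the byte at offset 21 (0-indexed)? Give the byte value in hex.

0x9A

U+FFA6 → 3-byte form EF BE A6 at offsets 0–2.
U+A470A → 4-byte form F2 A4 9C 8A at offsets 3–6.
U+16D5 → 3-byte form E1 9B 95 at offsets 7–9.
U+0568 → 2-byte form D5 A8 at offsets 10–11.
U+EDA6A → 4-byte form F3 AD A9 AA at offsets 12–15.
U+0929 → 3-byte form E0 A4 A9 at offsets 16–18.
U+1F6A5 → 4-byte form F0 9F 9A A5 at offsets 19–22.
Offset 21 falls in char 7's range; it's byte 3 of F0 9F 9A A5 = 0x9A.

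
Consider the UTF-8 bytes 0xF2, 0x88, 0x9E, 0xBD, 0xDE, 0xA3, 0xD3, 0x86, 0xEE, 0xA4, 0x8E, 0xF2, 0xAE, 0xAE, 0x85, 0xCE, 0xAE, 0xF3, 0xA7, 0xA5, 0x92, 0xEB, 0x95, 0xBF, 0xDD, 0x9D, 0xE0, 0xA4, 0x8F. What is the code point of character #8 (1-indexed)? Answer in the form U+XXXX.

Offset 0: leading byte 0xF2 = 11110010 → 4-byte char #1 = F2 88 9E BD.
Offset 4: leading byte 0xDE = 11011110 → 2-byte char #2 = DE A3.
Offset 6: leading byte 0xD3 = 11010011 → 2-byte char #3 = D3 86.
Offset 8: leading byte 0xEE = 11101110 → 3-byte char #4 = EE A4 8E.
Offset 11: leading byte 0xF2 = 11110010 → 4-byte char #5 = F2 AE AE 85.
Offset 15: leading byte 0xCE = 11001110 → 2-byte char #6 = CE AE.
Offset 17: leading byte 0xF3 = 11110011 → 4-byte char #7 = F3 A7 A5 92.
Offset 21: leading byte 0xEB = 11101011 → 3-byte char #8 = EB 95 BF.
Leading byte 0xEB = 11101011 matches 1110xxxx → 3-byte sequence.
Byte 1: 0xEB = 11101011, payload 1011 (4 bits).
Byte 2: 0x95 = 10010101 (10xxxxxx ✓), payload 010101.
Byte 3: 0xBF = 10111111 (10xxxxxx ✓), payload 111111.
Concatenate: 1011010101111111 = 0xB57F (16 bits → U+B57F).

U+B57F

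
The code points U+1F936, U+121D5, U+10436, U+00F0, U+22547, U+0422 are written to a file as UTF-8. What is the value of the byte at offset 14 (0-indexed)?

0xF0

U+1F936 → 4-byte form F0 9F A4 B6 at offsets 0–3.
U+121D5 → 4-byte form F0 92 87 95 at offsets 4–7.
U+10436 → 4-byte form F0 90 90 B6 at offsets 8–11.
U+00F0 → 2-byte form C3 B0 at offsets 12–13.
U+22547 → 4-byte form F0 A2 95 87 at offsets 14–17.
Offset 14 falls in char 5's range; it's byte 1 of F0 A2 95 87 = 0xF0.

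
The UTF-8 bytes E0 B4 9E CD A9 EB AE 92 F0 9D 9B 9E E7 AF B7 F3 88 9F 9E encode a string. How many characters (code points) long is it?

6

Byte at offset 0: 0xE0 = 11100000 → 3-byte char (#1). Advance 3.
Byte at offset 3: 0xCD = 11001101 → 2-byte char (#2). Advance 2.
Byte at offset 5: 0xEB = 11101011 → 3-byte char (#3). Advance 3.
Byte at offset 8: 0xF0 = 11110000 → 4-byte char (#4). Advance 4.
Byte at offset 12: 0xE7 = 11100111 → 3-byte char (#5). Advance 3.
Byte at offset 15: 0xF3 = 11110011 → 4-byte char (#6). Advance 4.
Reached end at offset 19 after 6 code points.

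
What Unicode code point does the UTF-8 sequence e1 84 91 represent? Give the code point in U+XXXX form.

U+1111

Leading byte 0xE1 = 11100001 matches 1110xxxx → 3-byte sequence.
Byte 1: 0xE1 = 11100001, payload 0001 (4 bits).
Byte 2: 0x84 = 10000100 (10xxxxxx ✓), payload 000100.
Byte 3: 0x91 = 10010001 (10xxxxxx ✓), payload 010001.
Concatenate: 0001000100010001 = 0x1111 (16 bits → U+1111).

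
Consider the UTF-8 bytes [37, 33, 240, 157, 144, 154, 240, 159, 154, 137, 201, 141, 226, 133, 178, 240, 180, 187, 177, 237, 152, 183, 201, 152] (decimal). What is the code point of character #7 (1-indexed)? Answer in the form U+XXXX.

Offset 0: leading byte 0x25 = 00100101 → 1-byte char #1 = 25.
Offset 1: leading byte 0x21 = 00100001 → 1-byte char #2 = 21.
Offset 2: leading byte 0xF0 = 11110000 → 4-byte char #3 = F0 9D 90 9A.
Offset 6: leading byte 0xF0 = 11110000 → 4-byte char #4 = F0 9F 9A 89.
Offset 10: leading byte 0xC9 = 11001001 → 2-byte char #5 = C9 8D.
Offset 12: leading byte 0xE2 = 11100010 → 3-byte char #6 = E2 85 B2.
Offset 15: leading byte 0xF0 = 11110000 → 4-byte char #7 = F0 B4 BB B1.
Leading byte 0xF0 = 11110000 matches 11110xxx → 4-byte sequence.
Byte 1: 0xF0 = 11110000, payload 000 (3 bits).
Byte 2: 0xB4 = 10110100 (10xxxxxx ✓), payload 110100.
Byte 3: 0xBB = 10111011 (10xxxxxx ✓), payload 111011.
Byte 4: 0xB1 = 10110001 (10xxxxxx ✓), payload 110001.
Concatenate: 000110100111011110001 = 0x34EF1 (21 bits → U+34EF1).

U+34EF1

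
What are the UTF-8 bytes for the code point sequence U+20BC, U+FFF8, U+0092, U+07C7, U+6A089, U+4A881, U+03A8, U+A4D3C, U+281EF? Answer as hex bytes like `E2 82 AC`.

E2 82 BC EF BF B8 C2 92 DF 87 F1 AA 82 89 F1 8A A2 81 CE A8 F2 A4 B4 BC F0 A8 87 AF

U+20BC: 3-byte form → E2 82 BC.
U+FFF8: 3-byte form → EF BF B8.
U+0092: 2-byte form → C2 92.
U+07C7: 2-byte form → DF 87.
U+6A089: 4-byte form → F1 AA 82 89.
U+4A881: 4-byte form → F1 8A A2 81.
U+03A8: 2-byte form → CE A8.
U+A4D3C: 4-byte form → F2 A4 B4 BC.
U+281EF: 4-byte form → F0 A8 87 AF.
Concatenated (28 bytes): E2 82 BC EF BF B8 C2 92 DF 87 F1 AA 82 89 F1 8A A2 81 CE A8 F2 A4 B4 BC F0 A8 87 AF.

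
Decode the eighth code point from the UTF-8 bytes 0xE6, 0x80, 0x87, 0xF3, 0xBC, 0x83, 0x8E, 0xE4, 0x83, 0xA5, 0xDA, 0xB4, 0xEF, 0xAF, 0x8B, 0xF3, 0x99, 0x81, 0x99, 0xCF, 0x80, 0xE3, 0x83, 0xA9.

Offset 0: leading byte 0xE6 = 11100110 → 3-byte char #1 = E6 80 87.
Offset 3: leading byte 0xF3 = 11110011 → 4-byte char #2 = F3 BC 83 8E.
Offset 7: leading byte 0xE4 = 11100100 → 3-byte char #3 = E4 83 A5.
Offset 10: leading byte 0xDA = 11011010 → 2-byte char #4 = DA B4.
Offset 12: leading byte 0xEF = 11101111 → 3-byte char #5 = EF AF 8B.
Offset 15: leading byte 0xF3 = 11110011 → 4-byte char #6 = F3 99 81 99.
Offset 19: leading byte 0xCF = 11001111 → 2-byte char #7 = CF 80.
Offset 21: leading byte 0xE3 = 11100011 → 3-byte char #8 = E3 83 A9.
Leading byte 0xE3 = 11100011 matches 1110xxxx → 3-byte sequence.
Byte 1: 0xE3 = 11100011, payload 0011 (4 bits).
Byte 2: 0x83 = 10000011 (10xxxxxx ✓), payload 000011.
Byte 3: 0xA9 = 10101001 (10xxxxxx ✓), payload 101001.
Concatenate: 0011000011101001 = 0x30E9 (16 bits → U+30E9).

U+30E9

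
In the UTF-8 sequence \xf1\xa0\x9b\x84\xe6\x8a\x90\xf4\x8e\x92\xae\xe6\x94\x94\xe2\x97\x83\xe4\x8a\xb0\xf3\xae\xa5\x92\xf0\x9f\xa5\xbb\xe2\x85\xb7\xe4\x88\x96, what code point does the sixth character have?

U+42B0

Offset 0: leading byte 0xF1 = 11110001 → 4-byte char #1 = F1 A0 9B 84.
Offset 4: leading byte 0xE6 = 11100110 → 3-byte char #2 = E6 8A 90.
Offset 7: leading byte 0xF4 = 11110100 → 4-byte char #3 = F4 8E 92 AE.
Offset 11: leading byte 0xE6 = 11100110 → 3-byte char #4 = E6 94 94.
Offset 14: leading byte 0xE2 = 11100010 → 3-byte char #5 = E2 97 83.
Offset 17: leading byte 0xE4 = 11100100 → 3-byte char #6 = E4 8A B0.
Leading byte 0xE4 = 11100100 matches 1110xxxx → 3-byte sequence.
Byte 1: 0xE4 = 11100100, payload 0100 (4 bits).
Byte 2: 0x8A = 10001010 (10xxxxxx ✓), payload 001010.
Byte 3: 0xB0 = 10110000 (10xxxxxx ✓), payload 110000.
Concatenate: 0100001010110000 = 0x42B0 (16 bits → U+42B0).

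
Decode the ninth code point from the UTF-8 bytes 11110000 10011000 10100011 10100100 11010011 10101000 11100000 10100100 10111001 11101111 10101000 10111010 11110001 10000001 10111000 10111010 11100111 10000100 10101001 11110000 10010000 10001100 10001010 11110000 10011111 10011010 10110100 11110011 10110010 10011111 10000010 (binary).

U+F27C2

Offset 0: leading byte 0xF0 = 11110000 → 4-byte char #1 = F0 98 A3 A4.
Offset 4: leading byte 0xD3 = 11010011 → 2-byte char #2 = D3 A8.
Offset 6: leading byte 0xE0 = 11100000 → 3-byte char #3 = E0 A4 B9.
Offset 9: leading byte 0xEF = 11101111 → 3-byte char #4 = EF A8 BA.
Offset 12: leading byte 0xF1 = 11110001 → 4-byte char #5 = F1 81 B8 BA.
Offset 16: leading byte 0xE7 = 11100111 → 3-byte char #6 = E7 84 A9.
Offset 19: leading byte 0xF0 = 11110000 → 4-byte char #7 = F0 90 8C 8A.
Offset 23: leading byte 0xF0 = 11110000 → 4-byte char #8 = F0 9F 9A B4.
Offset 27: leading byte 0xF3 = 11110011 → 4-byte char #9 = F3 B2 9F 82.
Leading byte 0xF3 = 11110011 matches 11110xxx → 4-byte sequence.
Byte 1: 0xF3 = 11110011, payload 011 (3 bits).
Byte 2: 0xB2 = 10110010 (10xxxxxx ✓), payload 110010.
Byte 3: 0x9F = 10011111 (10xxxxxx ✓), payload 011111.
Byte 4: 0x82 = 10000010 (10xxxxxx ✓), payload 000010.
Concatenate: 011110010011111000010 = 0xF27C2 (21 bits → U+F27C2).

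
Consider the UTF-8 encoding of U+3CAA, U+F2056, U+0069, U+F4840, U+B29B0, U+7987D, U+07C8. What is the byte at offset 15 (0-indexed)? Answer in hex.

0xB0

U+3CAA → 3-byte form E3 B2 AA at offsets 0–2.
U+F2056 → 4-byte form F3 B2 81 96 at offsets 3–6.
U+0069 → 1-byte form 69 at offsets 7–7.
U+F4840 → 4-byte form F3 B4 A1 80 at offsets 8–11.
U+B29B0 → 4-byte form F2 B2 A6 B0 at offsets 12–15.
Offset 15 falls in char 5's range; it's byte 4 of F2 B2 A6 B0 = 0xB0.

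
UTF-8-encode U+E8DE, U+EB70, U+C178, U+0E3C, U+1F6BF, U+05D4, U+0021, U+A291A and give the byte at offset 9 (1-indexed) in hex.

1-indexed offset 9 is 0-indexed offset 8.
U+E8DE → 3-byte form EE A3 9E at offsets 0–2.
U+EB70 → 3-byte form EE AD B0 at offsets 3–5.
U+C178 → 3-byte form EC 85 B8 at offsets 6–8.
Offset 8 falls in char 3's range; it's byte 3 of EC 85 B8 = 0xB8.

0xB8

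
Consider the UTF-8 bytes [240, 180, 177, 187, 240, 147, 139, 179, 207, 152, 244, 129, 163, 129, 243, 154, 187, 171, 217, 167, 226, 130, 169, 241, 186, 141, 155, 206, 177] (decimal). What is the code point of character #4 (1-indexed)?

Offset 0: leading byte 0xF0 = 11110000 → 4-byte char #1 = F0 B4 B1 BB.
Offset 4: leading byte 0xF0 = 11110000 → 4-byte char #2 = F0 93 8B B3.
Offset 8: leading byte 0xCF = 11001111 → 2-byte char #3 = CF 98.
Offset 10: leading byte 0xF4 = 11110100 → 4-byte char #4 = F4 81 A3 81.
Leading byte 0xF4 = 11110100 matches 11110xxx → 4-byte sequence.
Byte 1: 0xF4 = 11110100, payload 100 (3 bits).
Byte 2: 0x81 = 10000001 (10xxxxxx ✓), payload 000001.
Byte 3: 0xA3 = 10100011 (10xxxxxx ✓), payload 100011.
Byte 4: 0x81 = 10000001 (10xxxxxx ✓), payload 000001.
Concatenate: 100000001100011000001 = 0x1018C1 (21 bits → U+1018C1).

U+1018C1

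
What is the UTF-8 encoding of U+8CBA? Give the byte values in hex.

E8 B2 BA

U+8CBA = 0x8CBA = 36026 decimal. In range U+0800–U+FFFF → 3-byte form: 1110xxxx 10xxxxxx 10xxxxxx.
Binary (16 bits): 1000110010111010.
Split 4+6+6: 1000 | 110010 | 111010.
Byte 1: 11101000 = 0xE8.
Byte 2: 10110010 = 0xB2.
Byte 3: 10111010 = 0xBA.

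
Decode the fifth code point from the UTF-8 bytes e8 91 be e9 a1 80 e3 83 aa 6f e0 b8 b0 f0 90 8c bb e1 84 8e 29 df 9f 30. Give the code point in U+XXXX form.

U+0E30

Offset 0: leading byte 0xE8 = 11101000 → 3-byte char #1 = E8 91 BE.
Offset 3: leading byte 0xE9 = 11101001 → 3-byte char #2 = E9 A1 80.
Offset 6: leading byte 0xE3 = 11100011 → 3-byte char #3 = E3 83 AA.
Offset 9: leading byte 0x6F = 01101111 → 1-byte char #4 = 6F.
Offset 10: leading byte 0xE0 = 11100000 → 3-byte char #5 = E0 B8 B0.
Leading byte 0xE0 = 11100000 matches 1110xxxx → 3-byte sequence.
Byte 1: 0xE0 = 11100000, payload 0000 (4 bits).
Byte 2: 0xB8 = 10111000 (10xxxxxx ✓), payload 111000.
Byte 3: 0xB0 = 10110000 (10xxxxxx ✓), payload 110000.
Concatenate: 0000111000110000 = 0xE30 (16 bits → U+0E30).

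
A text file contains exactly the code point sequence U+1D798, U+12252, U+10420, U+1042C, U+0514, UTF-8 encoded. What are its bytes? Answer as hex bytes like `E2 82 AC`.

U+1D798: 4-byte form → F0 9D 9E 98.
U+12252: 4-byte form → F0 92 89 92.
U+10420: 4-byte form → F0 90 90 A0.
U+1042C: 4-byte form → F0 90 90 AC.
U+0514: 2-byte form → D4 94.
Concatenated (18 bytes): F0 9D 9E 98 F0 92 89 92 F0 90 90 A0 F0 90 90 AC D4 94.

F0 9D 9E 98 F0 92 89 92 F0 90 90 A0 F0 90 90 AC D4 94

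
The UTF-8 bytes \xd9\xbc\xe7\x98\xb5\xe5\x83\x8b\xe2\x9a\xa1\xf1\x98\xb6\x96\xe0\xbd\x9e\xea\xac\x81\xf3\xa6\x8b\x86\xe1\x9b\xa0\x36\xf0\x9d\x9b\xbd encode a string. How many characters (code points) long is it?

Byte at offset 0: 0xD9 = 11011001 → 2-byte char (#1). Advance 2.
Byte at offset 2: 0xE7 = 11100111 → 3-byte char (#2). Advance 3.
Byte at offset 5: 0xE5 = 11100101 → 3-byte char (#3). Advance 3.
Byte at offset 8: 0xE2 = 11100010 → 3-byte char (#4). Advance 3.
Byte at offset 11: 0xF1 = 11110001 → 4-byte char (#5). Advance 4.
Byte at offset 15: 0xE0 = 11100000 → 3-byte char (#6). Advance 3.
Byte at offset 18: 0xEA = 11101010 → 3-byte char (#7). Advance 3.
Byte at offset 21: 0xF3 = 11110011 → 4-byte char (#8). Advance 4.
Byte at offset 25: 0xE1 = 11100001 → 3-byte char (#9). Advance 3.
Byte at offset 28: 0x36 = 00110110 → 1-byte char (#10). Advance 1.
Byte at offset 29: 0xF0 = 11110000 → 4-byte char (#11). Advance 4.
Reached end at offset 33 after 11 code points.

11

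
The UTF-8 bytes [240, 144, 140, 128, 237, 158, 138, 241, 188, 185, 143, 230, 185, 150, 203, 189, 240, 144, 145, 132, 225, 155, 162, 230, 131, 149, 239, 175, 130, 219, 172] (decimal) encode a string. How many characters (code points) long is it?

10

Byte at offset 0: 0xF0 = 11110000 → 4-byte char (#1). Advance 4.
Byte at offset 4: 0xED = 11101101 → 3-byte char (#2). Advance 3.
Byte at offset 7: 0xF1 = 11110001 → 4-byte char (#3). Advance 4.
Byte at offset 11: 0xE6 = 11100110 → 3-byte char (#4). Advance 3.
Byte at offset 14: 0xCB = 11001011 → 2-byte char (#5). Advance 2.
Byte at offset 16: 0xF0 = 11110000 → 4-byte char (#6). Advance 4.
Byte at offset 20: 0xE1 = 11100001 → 3-byte char (#7). Advance 3.
Byte at offset 23: 0xE6 = 11100110 → 3-byte char (#8). Advance 3.
Byte at offset 26: 0xEF = 11101111 → 3-byte char (#9). Advance 3.
Byte at offset 29: 0xDB = 11011011 → 2-byte char (#10). Advance 2.
Reached end at offset 31 after 10 code points.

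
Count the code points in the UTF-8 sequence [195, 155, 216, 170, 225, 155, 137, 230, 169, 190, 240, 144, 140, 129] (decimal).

5

Byte at offset 0: 0xC3 = 11000011 → 2-byte char (#1). Advance 2.
Byte at offset 2: 0xD8 = 11011000 → 2-byte char (#2). Advance 2.
Byte at offset 4: 0xE1 = 11100001 → 3-byte char (#3). Advance 3.
Byte at offset 7: 0xE6 = 11100110 → 3-byte char (#4). Advance 3.
Byte at offset 10: 0xF0 = 11110000 → 4-byte char (#5). Advance 4.
Reached end at offset 14 after 5 code points.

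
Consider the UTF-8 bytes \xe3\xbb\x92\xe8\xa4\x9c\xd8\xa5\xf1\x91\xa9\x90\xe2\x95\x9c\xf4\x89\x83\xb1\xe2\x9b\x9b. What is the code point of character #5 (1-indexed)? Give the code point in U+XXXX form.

Offset 0: leading byte 0xE3 = 11100011 → 3-byte char #1 = E3 BB 92.
Offset 3: leading byte 0xE8 = 11101000 → 3-byte char #2 = E8 A4 9C.
Offset 6: leading byte 0xD8 = 11011000 → 2-byte char #3 = D8 A5.
Offset 8: leading byte 0xF1 = 11110001 → 4-byte char #4 = F1 91 A9 90.
Offset 12: leading byte 0xE2 = 11100010 → 3-byte char #5 = E2 95 9C.
Leading byte 0xE2 = 11100010 matches 1110xxxx → 3-byte sequence.
Byte 1: 0xE2 = 11100010, payload 0010 (4 bits).
Byte 2: 0x95 = 10010101 (10xxxxxx ✓), payload 010101.
Byte 3: 0x9C = 10011100 (10xxxxxx ✓), payload 011100.
Concatenate: 0010010101011100 = 0x255C (16 bits → U+255C).

U+255C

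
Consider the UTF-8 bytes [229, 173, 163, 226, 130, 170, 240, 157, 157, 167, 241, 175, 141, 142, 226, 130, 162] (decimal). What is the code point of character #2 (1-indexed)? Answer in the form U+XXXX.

U+20AA

Offset 0: leading byte 0xE5 = 11100101 → 3-byte char #1 = E5 AD A3.
Offset 3: leading byte 0xE2 = 11100010 → 3-byte char #2 = E2 82 AA.
Leading byte 0xE2 = 11100010 matches 1110xxxx → 3-byte sequence.
Byte 1: 0xE2 = 11100010, payload 0010 (4 bits).
Byte 2: 0x82 = 10000010 (10xxxxxx ✓), payload 000010.
Byte 3: 0xAA = 10101010 (10xxxxxx ✓), payload 101010.
Concatenate: 0010000010101010 = 0x20AA (16 bits → U+20AA).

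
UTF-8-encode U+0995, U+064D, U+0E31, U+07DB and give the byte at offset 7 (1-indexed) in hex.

1-indexed offset 7 is 0-indexed offset 6.
U+0995 → 3-byte form E0 A6 95 at offsets 0–2.
U+064D → 2-byte form D9 8D at offsets 3–4.
U+0E31 → 3-byte form E0 B8 B1 at offsets 5–7.
Offset 6 falls in char 3's range; it's byte 2 of E0 B8 B1 = 0xB8.

0xB8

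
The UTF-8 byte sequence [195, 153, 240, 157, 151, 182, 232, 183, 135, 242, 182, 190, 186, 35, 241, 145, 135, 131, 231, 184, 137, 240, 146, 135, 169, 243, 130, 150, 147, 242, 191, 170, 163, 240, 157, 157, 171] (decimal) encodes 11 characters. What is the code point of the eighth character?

U+121E9

Offset 0: leading byte 0xC3 = 11000011 → 2-byte char #1 = C3 99.
Offset 2: leading byte 0xF0 = 11110000 → 4-byte char #2 = F0 9D 97 B6.
Offset 6: leading byte 0xE8 = 11101000 → 3-byte char #3 = E8 B7 87.
Offset 9: leading byte 0xF2 = 11110010 → 4-byte char #4 = F2 B6 BE BA.
Offset 13: leading byte 0x23 = 00100011 → 1-byte char #5 = 23.
Offset 14: leading byte 0xF1 = 11110001 → 4-byte char #6 = F1 91 87 83.
Offset 18: leading byte 0xE7 = 11100111 → 3-byte char #7 = E7 B8 89.
Offset 21: leading byte 0xF0 = 11110000 → 4-byte char #8 = F0 92 87 A9.
Leading byte 0xF0 = 11110000 matches 11110xxx → 4-byte sequence.
Byte 1: 0xF0 = 11110000, payload 000 (3 bits).
Byte 2: 0x92 = 10010010 (10xxxxxx ✓), payload 010010.
Byte 3: 0x87 = 10000111 (10xxxxxx ✓), payload 000111.
Byte 4: 0xA9 = 10101001 (10xxxxxx ✓), payload 101001.
Concatenate: 000010010000111101001 = 0x121E9 (21 bits → U+121E9).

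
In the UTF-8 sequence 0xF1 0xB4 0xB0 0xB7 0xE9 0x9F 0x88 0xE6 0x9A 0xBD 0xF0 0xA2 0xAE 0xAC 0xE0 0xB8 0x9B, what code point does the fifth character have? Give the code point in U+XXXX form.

Offset 0: leading byte 0xF1 = 11110001 → 4-byte char #1 = F1 B4 B0 B7.
Offset 4: leading byte 0xE9 = 11101001 → 3-byte char #2 = E9 9F 88.
Offset 7: leading byte 0xE6 = 11100110 → 3-byte char #3 = E6 9A BD.
Offset 10: leading byte 0xF0 = 11110000 → 4-byte char #4 = F0 A2 AE AC.
Offset 14: leading byte 0xE0 = 11100000 → 3-byte char #5 = E0 B8 9B.
Leading byte 0xE0 = 11100000 matches 1110xxxx → 3-byte sequence.
Byte 1: 0xE0 = 11100000, payload 0000 (4 bits).
Byte 2: 0xB8 = 10111000 (10xxxxxx ✓), payload 111000.
Byte 3: 0x9B = 10011011 (10xxxxxx ✓), payload 011011.
Concatenate: 0000111000011011 = 0xE1B (16 bits → U+0E1B).

U+0E1B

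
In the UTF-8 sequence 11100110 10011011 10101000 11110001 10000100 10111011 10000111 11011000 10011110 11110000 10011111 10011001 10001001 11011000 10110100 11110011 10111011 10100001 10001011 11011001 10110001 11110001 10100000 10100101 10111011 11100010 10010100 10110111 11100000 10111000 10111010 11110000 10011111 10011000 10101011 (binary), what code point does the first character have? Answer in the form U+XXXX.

U+66E8

Offset 0: leading byte 0xE6 = 11100110 → 3-byte char #1 = E6 9B A8.
Leading byte 0xE6 = 11100110 matches 1110xxxx → 3-byte sequence.
Byte 1: 0xE6 = 11100110, payload 0110 (4 bits).
Byte 2: 0x9B = 10011011 (10xxxxxx ✓), payload 011011.
Byte 3: 0xA8 = 10101000 (10xxxxxx ✓), payload 101000.
Concatenate: 0110011011101000 = 0x66E8 (16 bits → U+66E8).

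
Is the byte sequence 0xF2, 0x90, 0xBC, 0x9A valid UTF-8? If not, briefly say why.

Leading byte 0xF2 = 11110010 → 4-byte form.
Continuation bytes 0x90=10010000, 0xBC=10111100, 0x9A=10011010 all match 10xxxxxx.
Decoded value 0x90F1A is ≥ 0x10000 (shortest form) and not a surrogate.

valid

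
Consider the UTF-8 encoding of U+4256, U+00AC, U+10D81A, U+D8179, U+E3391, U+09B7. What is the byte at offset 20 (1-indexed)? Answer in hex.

0xB7

1-indexed offset 20 is 0-indexed offset 19.
U+4256 → 3-byte form E4 89 96 at offsets 0–2.
U+00AC → 2-byte form C2 AC at offsets 3–4.
U+10D81A → 4-byte form F4 8D A0 9A at offsets 5–8.
U+D8179 → 4-byte form F3 98 85 B9 at offsets 9–12.
U+E3391 → 4-byte form F3 A3 8E 91 at offsets 13–16.
U+09B7 → 3-byte form E0 A6 B7 at offsets 17–19.
Offset 19 falls in char 6's range; it's byte 3 of E0 A6 B7 = 0xB7.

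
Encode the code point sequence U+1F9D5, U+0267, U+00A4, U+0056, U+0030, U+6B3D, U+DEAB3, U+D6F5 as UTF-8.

F0 9F A7 95 C9 A7 C2 A4 56 30 E6 AC BD F3 9E AA B3 ED 9B B5

U+1F9D5: 4-byte form → F0 9F A7 95.
U+0267: 2-byte form → C9 A7.
U+00A4: 2-byte form → C2 A4.
U+0056: 1-byte form → 56.
U+0030: 1-byte form → 30.
U+6B3D: 3-byte form → E6 AC BD.
U+DEAB3: 4-byte form → F3 9E AA B3.
U+D6F5: 3-byte form → ED 9B B5.
Concatenated (20 bytes): F0 9F A7 95 C9 A7 C2 A4 56 30 E6 AC BD F3 9E AA B3 ED 9B B5.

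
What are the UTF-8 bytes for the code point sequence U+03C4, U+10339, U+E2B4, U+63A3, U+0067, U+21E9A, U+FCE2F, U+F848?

U+03C4: 2-byte form → CF 84.
U+10339: 4-byte form → F0 90 8C B9.
U+E2B4: 3-byte form → EE 8A B4.
U+63A3: 3-byte form → E6 8E A3.
U+0067: 1-byte form → 67.
U+21E9A: 4-byte form → F0 A1 BA 9A.
U+FCE2F: 4-byte form → F3 BC B8 AF.
U+F848: 3-byte form → EF A1 88.
Concatenated (24 bytes): CF 84 F0 90 8C B9 EE 8A B4 E6 8E A3 67 F0 A1 BA 9A F3 BC B8 AF EF A1 88.

CF 84 F0 90 8C B9 EE 8A B4 E6 8E A3 67 F0 A1 BA 9A F3 BC B8 AF EF A1 88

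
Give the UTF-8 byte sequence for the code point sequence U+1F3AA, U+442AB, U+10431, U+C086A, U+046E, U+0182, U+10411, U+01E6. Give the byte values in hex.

U+1F3AA: 4-byte form → F0 9F 8E AA.
U+442AB: 4-byte form → F1 84 8A AB.
U+10431: 4-byte form → F0 90 90 B1.
U+C086A: 4-byte form → F3 80 A1 AA.
U+046E: 2-byte form → D1 AE.
U+0182: 2-byte form → C6 82.
U+10411: 4-byte form → F0 90 90 91.
U+01E6: 2-byte form → C7 A6.
Concatenated (26 bytes): F0 9F 8E AA F1 84 8A AB F0 90 90 B1 F3 80 A1 AA D1 AE C6 82 F0 90 90 91 C7 A6.

F0 9F 8E AA F1 84 8A AB F0 90 90 B1 F3 80 A1 AA D1 AE C6 82 F0 90 90 91 C7 A6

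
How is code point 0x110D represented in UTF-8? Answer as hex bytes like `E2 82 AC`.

E1 84 8D

U+110D = 0x110D = 4365 decimal. In range U+0800–U+FFFF → 3-byte form: 1110xxxx 10xxxxxx 10xxxxxx.
Binary (16 bits): 0001000100001101.
Split 4+6+6: 0001 | 000100 | 001101.
Byte 1: 11100001 = 0xE1.
Byte 2: 10000100 = 0x84.
Byte 3: 10001101 = 0x8D.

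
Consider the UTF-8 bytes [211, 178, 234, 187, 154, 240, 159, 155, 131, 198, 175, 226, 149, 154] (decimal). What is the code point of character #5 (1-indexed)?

U+255A

Offset 0: leading byte 0xD3 = 11010011 → 2-byte char #1 = D3 B2.
Offset 2: leading byte 0xEA = 11101010 → 3-byte char #2 = EA BB 9A.
Offset 5: leading byte 0xF0 = 11110000 → 4-byte char #3 = F0 9F 9B 83.
Offset 9: leading byte 0xC6 = 11000110 → 2-byte char #4 = C6 AF.
Offset 11: leading byte 0xE2 = 11100010 → 3-byte char #5 = E2 95 9A.
Leading byte 0xE2 = 11100010 matches 1110xxxx → 3-byte sequence.
Byte 1: 0xE2 = 11100010, payload 0010 (4 bits).
Byte 2: 0x95 = 10010101 (10xxxxxx ✓), payload 010101.
Byte 3: 0x9A = 10011010 (10xxxxxx ✓), payload 011010.
Concatenate: 0010010101011010 = 0x255A (16 bits → U+255A).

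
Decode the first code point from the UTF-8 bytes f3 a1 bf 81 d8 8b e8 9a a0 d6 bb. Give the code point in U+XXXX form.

Offset 0: leading byte 0xF3 = 11110011 → 4-byte char #1 = F3 A1 BF 81.
Leading byte 0xF3 = 11110011 matches 11110xxx → 4-byte sequence.
Byte 1: 0xF3 = 11110011, payload 011 (3 bits).
Byte 2: 0xA1 = 10100001 (10xxxxxx ✓), payload 100001.
Byte 3: 0xBF = 10111111 (10xxxxxx ✓), payload 111111.
Byte 4: 0x81 = 10000001 (10xxxxxx ✓), payload 000001.
Concatenate: 011100001111111000001 = 0xE1FC1 (21 bits → U+E1FC1).

U+E1FC1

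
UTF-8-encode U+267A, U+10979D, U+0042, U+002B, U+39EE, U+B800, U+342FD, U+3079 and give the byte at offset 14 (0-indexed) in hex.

0x80

U+267A → 3-byte form E2 99 BA at offsets 0–2.
U+10979D → 4-byte form F4 89 9E 9D at offsets 3–6.
U+0042 → 1-byte form 42 at offsets 7–7.
U+002B → 1-byte form 2B at offsets 8–8.
U+39EE → 3-byte form E3 A7 AE at offsets 9–11.
U+B800 → 3-byte form EB A0 80 at offsets 12–14.
Offset 14 falls in char 6's range; it's byte 3 of EB A0 80 = 0x80.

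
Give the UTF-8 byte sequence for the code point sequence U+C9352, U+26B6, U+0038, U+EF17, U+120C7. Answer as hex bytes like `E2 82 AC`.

F3 89 8D 92 E2 9A B6 38 EE BC 97 F0 92 83 87

U+C9352: 4-byte form → F3 89 8D 92.
U+26B6: 3-byte form → E2 9A B6.
U+0038: 1-byte form → 38.
U+EF17: 3-byte form → EE BC 97.
U+120C7: 4-byte form → F0 92 83 87.
Concatenated (15 bytes): F3 89 8D 92 E2 9A B6 38 EE BC 97 F0 92 83 87.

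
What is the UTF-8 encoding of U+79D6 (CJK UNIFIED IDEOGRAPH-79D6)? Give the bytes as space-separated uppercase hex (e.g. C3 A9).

E7 A7 96

U+79D6 = 0x79D6 = 31190 decimal. In range U+0800–U+FFFF → 3-byte form: 1110xxxx 10xxxxxx 10xxxxxx.
Binary (16 bits): 0111100111010110.
Split 4+6+6: 0111 | 100111 | 010110.
Byte 1: 11100111 = 0xE7.
Byte 2: 10100111 = 0xA7.
Byte 3: 10010110 = 0x96.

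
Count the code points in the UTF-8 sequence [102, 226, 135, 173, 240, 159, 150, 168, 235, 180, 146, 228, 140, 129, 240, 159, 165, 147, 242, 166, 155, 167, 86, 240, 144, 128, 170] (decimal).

Byte at offset 0: 0x66 = 01100110 → 1-byte char (#1). Advance 1.
Byte at offset 1: 0xE2 = 11100010 → 3-byte char (#2). Advance 3.
Byte at offset 4: 0xF0 = 11110000 → 4-byte char (#3). Advance 4.
Byte at offset 8: 0xEB = 11101011 → 3-byte char (#4). Advance 3.
Byte at offset 11: 0xE4 = 11100100 → 3-byte char (#5). Advance 3.
Byte at offset 14: 0xF0 = 11110000 → 4-byte char (#6). Advance 4.
Byte at offset 18: 0xF2 = 11110010 → 4-byte char (#7). Advance 4.
Byte at offset 22: 0x56 = 01010110 → 1-byte char (#8). Advance 1.
Byte at offset 23: 0xF0 = 11110000 → 4-byte char (#9). Advance 4.
Reached end at offset 27 after 9 code points.

9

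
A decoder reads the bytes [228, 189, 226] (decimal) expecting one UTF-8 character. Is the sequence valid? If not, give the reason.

Leading byte 0xE4 = 11100100 → 3-byte form.
Byte 3 is 0xE2 = 11100010, which is not 10xxxxxx — expected a continuation byte.

invalid (non-continuation byte where continuation expected)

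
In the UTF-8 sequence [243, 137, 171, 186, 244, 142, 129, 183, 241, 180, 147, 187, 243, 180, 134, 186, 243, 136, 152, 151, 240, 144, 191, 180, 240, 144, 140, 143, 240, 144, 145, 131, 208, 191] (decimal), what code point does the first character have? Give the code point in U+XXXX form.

Offset 0: leading byte 0xF3 = 11110011 → 4-byte char #1 = F3 89 AB BA.
Leading byte 0xF3 = 11110011 matches 11110xxx → 4-byte sequence.
Byte 1: 0xF3 = 11110011, payload 011 (3 bits).
Byte 2: 0x89 = 10001001 (10xxxxxx ✓), payload 001001.
Byte 3: 0xAB = 10101011 (10xxxxxx ✓), payload 101011.
Byte 4: 0xBA = 10111010 (10xxxxxx ✓), payload 111010.
Concatenate: 011001001101011111010 = 0xC9AFA (21 bits → U+C9AFA).

U+C9AFA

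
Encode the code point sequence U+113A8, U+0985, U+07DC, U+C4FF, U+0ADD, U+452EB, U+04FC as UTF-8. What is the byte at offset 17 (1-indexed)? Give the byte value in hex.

0x85

1-indexed offset 17 is 0-indexed offset 16.
U+113A8 → 4-byte form F0 91 8E A8 at offsets 0–3.
U+0985 → 3-byte form E0 A6 85 at offsets 4–6.
U+07DC → 2-byte form DF 9C at offsets 7–8.
U+C4FF → 3-byte form EC 93 BF at offsets 9–11.
U+0ADD → 3-byte form E0 AB 9D at offsets 12–14.
U+452EB → 4-byte form F1 85 8B AB at offsets 15–18.
Offset 16 falls in char 6's range; it's byte 2 of F1 85 8B AB = 0x85.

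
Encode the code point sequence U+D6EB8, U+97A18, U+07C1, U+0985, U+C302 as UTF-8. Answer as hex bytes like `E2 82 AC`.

U+D6EB8: 4-byte form → F3 96 BA B8.
U+97A18: 4-byte form → F2 97 A8 98.
U+07C1: 2-byte form → DF 81.
U+0985: 3-byte form → E0 A6 85.
U+C302: 3-byte form → EC 8C 82.
Concatenated (16 bytes): F3 96 BA B8 F2 97 A8 98 DF 81 E0 A6 85 EC 8C 82.

F3 96 BA B8 F2 97 A8 98 DF 81 E0 A6 85 EC 8C 82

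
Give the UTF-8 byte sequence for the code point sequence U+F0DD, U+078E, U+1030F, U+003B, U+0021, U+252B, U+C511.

EF 83 9D DE 8E F0 90 8C 8F 3B 21 E2 94 AB EC 94 91

U+F0DD: 3-byte form → EF 83 9D.
U+078E: 2-byte form → DE 8E.
U+1030F: 4-byte form → F0 90 8C 8F.
U+003B: 1-byte form → 3B.
U+0021: 1-byte form → 21.
U+252B: 3-byte form → E2 94 AB.
U+C511: 3-byte form → EC 94 91.
Concatenated (17 bytes): EF 83 9D DE 8E F0 90 8C 8F 3B 21 E2 94 AB EC 94 91.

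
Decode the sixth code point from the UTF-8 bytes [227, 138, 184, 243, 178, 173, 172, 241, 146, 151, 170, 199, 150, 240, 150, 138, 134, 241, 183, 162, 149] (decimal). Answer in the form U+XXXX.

U+77895

Offset 0: leading byte 0xE3 = 11100011 → 3-byte char #1 = E3 8A B8.
Offset 3: leading byte 0xF3 = 11110011 → 4-byte char #2 = F3 B2 AD AC.
Offset 7: leading byte 0xF1 = 11110001 → 4-byte char #3 = F1 92 97 AA.
Offset 11: leading byte 0xC7 = 11000111 → 2-byte char #4 = C7 96.
Offset 13: leading byte 0xF0 = 11110000 → 4-byte char #5 = F0 96 8A 86.
Offset 17: leading byte 0xF1 = 11110001 → 4-byte char #6 = F1 B7 A2 95.
Leading byte 0xF1 = 11110001 matches 11110xxx → 4-byte sequence.
Byte 1: 0xF1 = 11110001, payload 001 (3 bits).
Byte 2: 0xB7 = 10110111 (10xxxxxx ✓), payload 110111.
Byte 3: 0xA2 = 10100010 (10xxxxxx ✓), payload 100010.
Byte 4: 0x95 = 10010101 (10xxxxxx ✓), payload 010101.
Concatenate: 001110111100010010101 = 0x77895 (21 bits → U+77895).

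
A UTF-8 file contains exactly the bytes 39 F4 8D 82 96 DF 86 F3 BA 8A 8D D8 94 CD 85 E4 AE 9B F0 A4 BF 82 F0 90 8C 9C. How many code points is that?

9

Byte at offset 0: 0x39 = 00111001 → 1-byte char (#1). Advance 1.
Byte at offset 1: 0xF4 = 11110100 → 4-byte char (#2). Advance 4.
Byte at offset 5: 0xDF = 11011111 → 2-byte char (#3). Advance 2.
Byte at offset 7: 0xF3 = 11110011 → 4-byte char (#4). Advance 4.
Byte at offset 11: 0xD8 = 11011000 → 2-byte char (#5). Advance 2.
Byte at offset 13: 0xCD = 11001101 → 2-byte char (#6). Advance 2.
Byte at offset 15: 0xE4 = 11100100 → 3-byte char (#7). Advance 3.
Byte at offset 18: 0xF0 = 11110000 → 4-byte char (#8). Advance 4.
Byte at offset 22: 0xF0 = 11110000 → 4-byte char (#9). Advance 4.
Reached end at offset 26 after 9 code points.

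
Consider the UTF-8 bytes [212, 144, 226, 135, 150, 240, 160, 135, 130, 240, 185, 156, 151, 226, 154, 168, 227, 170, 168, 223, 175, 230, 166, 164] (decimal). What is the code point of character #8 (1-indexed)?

U+69A4

Offset 0: leading byte 0xD4 = 11010100 → 2-byte char #1 = D4 90.
Offset 2: leading byte 0xE2 = 11100010 → 3-byte char #2 = E2 87 96.
Offset 5: leading byte 0xF0 = 11110000 → 4-byte char #3 = F0 A0 87 82.
Offset 9: leading byte 0xF0 = 11110000 → 4-byte char #4 = F0 B9 9C 97.
Offset 13: leading byte 0xE2 = 11100010 → 3-byte char #5 = E2 9A A8.
Offset 16: leading byte 0xE3 = 11100011 → 3-byte char #6 = E3 AA A8.
Offset 19: leading byte 0xDF = 11011111 → 2-byte char #7 = DF AF.
Offset 21: leading byte 0xE6 = 11100110 → 3-byte char #8 = E6 A6 A4.
Leading byte 0xE6 = 11100110 matches 1110xxxx → 3-byte sequence.
Byte 1: 0xE6 = 11100110, payload 0110 (4 bits).
Byte 2: 0xA6 = 10100110 (10xxxxxx ✓), payload 100110.
Byte 3: 0xA4 = 10100100 (10xxxxxx ✓), payload 100100.
Concatenate: 0110100110100100 = 0x69A4 (16 bits → U+69A4).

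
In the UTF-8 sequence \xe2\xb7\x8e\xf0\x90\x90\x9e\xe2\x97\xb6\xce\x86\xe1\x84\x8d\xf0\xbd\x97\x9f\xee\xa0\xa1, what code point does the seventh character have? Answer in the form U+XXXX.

Offset 0: leading byte 0xE2 = 11100010 → 3-byte char #1 = E2 B7 8E.
Offset 3: leading byte 0xF0 = 11110000 → 4-byte char #2 = F0 90 90 9E.
Offset 7: leading byte 0xE2 = 11100010 → 3-byte char #3 = E2 97 B6.
Offset 10: leading byte 0xCE = 11001110 → 2-byte char #4 = CE 86.
Offset 12: leading byte 0xE1 = 11100001 → 3-byte char #5 = E1 84 8D.
Offset 15: leading byte 0xF0 = 11110000 → 4-byte char #6 = F0 BD 97 9F.
Offset 19: leading byte 0xEE = 11101110 → 3-byte char #7 = EE A0 A1.
Leading byte 0xEE = 11101110 matches 1110xxxx → 3-byte sequence.
Byte 1: 0xEE = 11101110, payload 1110 (4 bits).
Byte 2: 0xA0 = 10100000 (10xxxxxx ✓), payload 100000.
Byte 3: 0xA1 = 10100001 (10xxxxxx ✓), payload 100001.
Concatenate: 1110100000100001 = 0xE821 (16 bits → U+E821).

U+E821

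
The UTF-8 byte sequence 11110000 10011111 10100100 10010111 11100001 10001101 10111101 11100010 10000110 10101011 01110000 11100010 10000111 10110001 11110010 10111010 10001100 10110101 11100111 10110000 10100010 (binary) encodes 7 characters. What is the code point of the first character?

Offset 0: leading byte 0xF0 = 11110000 → 4-byte char #1 = F0 9F A4 97.
Leading byte 0xF0 = 11110000 matches 11110xxx → 4-byte sequence.
Byte 1: 0xF0 = 11110000, payload 000 (3 bits).
Byte 2: 0x9F = 10011111 (10xxxxxx ✓), payload 011111.
Byte 3: 0xA4 = 10100100 (10xxxxxx ✓), payload 100100.
Byte 4: 0x97 = 10010111 (10xxxxxx ✓), payload 010111.
Concatenate: 000011111100100010111 = 0x1F917 (21 bits → U+1F917).

U+1F917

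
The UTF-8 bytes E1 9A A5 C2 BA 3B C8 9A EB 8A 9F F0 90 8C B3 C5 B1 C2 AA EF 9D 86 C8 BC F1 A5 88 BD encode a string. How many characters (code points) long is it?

11

Byte at offset 0: 0xE1 = 11100001 → 3-byte char (#1). Advance 3.
Byte at offset 3: 0xC2 = 11000010 → 2-byte char (#2). Advance 2.
Byte at offset 5: 0x3B = 00111011 → 1-byte char (#3). Advance 1.
Byte at offset 6: 0xC8 = 11001000 → 2-byte char (#4). Advance 2.
Byte at offset 8: 0xEB = 11101011 → 3-byte char (#5). Advance 3.
Byte at offset 11: 0xF0 = 11110000 → 4-byte char (#6). Advance 4.
Byte at offset 15: 0xC5 = 11000101 → 2-byte char (#7). Advance 2.
Byte at offset 17: 0xC2 = 11000010 → 2-byte char (#8). Advance 2.
Byte at offset 19: 0xEF = 11101111 → 3-byte char (#9). Advance 3.
Byte at offset 22: 0xC8 = 11001000 → 2-byte char (#10). Advance 2.
Byte at offset 24: 0xF1 = 11110001 → 4-byte char (#11). Advance 4.
Reached end at offset 28 after 11 code points.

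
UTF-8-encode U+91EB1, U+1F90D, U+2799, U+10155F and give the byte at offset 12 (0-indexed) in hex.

U+91EB1 → 4-byte form F2 91 BA B1 at offsets 0–3.
U+1F90D → 4-byte form F0 9F A4 8D at offsets 4–7.
U+2799 → 3-byte form E2 9E 99 at offsets 8–10.
U+10155F → 4-byte form F4 81 95 9F at offsets 11–14.
Offset 12 falls in char 4's range; it's byte 2 of F4 81 95 9F = 0x81.

0x81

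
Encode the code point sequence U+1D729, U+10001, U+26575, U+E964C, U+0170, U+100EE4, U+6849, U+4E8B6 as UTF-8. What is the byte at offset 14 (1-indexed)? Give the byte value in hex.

0xA9

1-indexed offset 14 is 0-indexed offset 13.
U+1D729 → 4-byte form F0 9D 9C A9 at offsets 0–3.
U+10001 → 4-byte form F0 90 80 81 at offsets 4–7.
U+26575 → 4-byte form F0 A6 95 B5 at offsets 8–11.
U+E964C → 4-byte form F3 A9 99 8C at offsets 12–15.
Offset 13 falls in char 4's range; it's byte 2 of F3 A9 99 8C = 0xA9.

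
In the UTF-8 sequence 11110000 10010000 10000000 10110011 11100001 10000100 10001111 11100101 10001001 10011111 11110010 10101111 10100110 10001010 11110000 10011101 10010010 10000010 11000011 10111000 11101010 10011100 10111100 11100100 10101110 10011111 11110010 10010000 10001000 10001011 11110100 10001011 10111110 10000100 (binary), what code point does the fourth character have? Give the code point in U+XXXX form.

U+AF98A

Offset 0: leading byte 0xF0 = 11110000 → 4-byte char #1 = F0 90 80 B3.
Offset 4: leading byte 0xE1 = 11100001 → 3-byte char #2 = E1 84 8F.
Offset 7: leading byte 0xE5 = 11100101 → 3-byte char #3 = E5 89 9F.
Offset 10: leading byte 0xF2 = 11110010 → 4-byte char #4 = F2 AF A6 8A.
Leading byte 0xF2 = 11110010 matches 11110xxx → 4-byte sequence.
Byte 1: 0xF2 = 11110010, payload 010 (3 bits).
Byte 2: 0xAF = 10101111 (10xxxxxx ✓), payload 101111.
Byte 3: 0xA6 = 10100110 (10xxxxxx ✓), payload 100110.
Byte 4: 0x8A = 10001010 (10xxxxxx ✓), payload 001010.
Concatenate: 010101111100110001010 = 0xAF98A (21 bits → U+AF98A).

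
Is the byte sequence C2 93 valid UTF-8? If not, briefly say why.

Leading byte 0xC2 = 11000010 → 2-byte form.
Continuation bytes 0x93=10010011 all match 10xxxxxx.
Decoded value 0x93 is ≥ 0x80 (shortest form) and not a surrogate.

valid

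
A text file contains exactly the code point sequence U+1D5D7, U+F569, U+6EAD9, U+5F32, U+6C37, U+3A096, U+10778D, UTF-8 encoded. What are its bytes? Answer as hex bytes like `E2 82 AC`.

U+1D5D7: 4-byte form → F0 9D 97 97.
U+F569: 3-byte form → EF 95 A9.
U+6EAD9: 4-byte form → F1 AE AB 99.
U+5F32: 3-byte form → E5 BC B2.
U+6C37: 3-byte form → E6 B0 B7.
U+3A096: 4-byte form → F0 BA 82 96.
U+10778D: 4-byte form → F4 87 9E 8D.
Concatenated (25 bytes): F0 9D 97 97 EF 95 A9 F1 AE AB 99 E5 BC B2 E6 B0 B7 F0 BA 82 96 F4 87 9E 8D.

F0 9D 97 97 EF 95 A9 F1 AE AB 99 E5 BC B2 E6 B0 B7 F0 BA 82 96 F4 87 9E 8D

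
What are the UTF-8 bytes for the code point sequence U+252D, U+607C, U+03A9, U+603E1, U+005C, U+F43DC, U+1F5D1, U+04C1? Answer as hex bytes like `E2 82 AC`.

U+252D: 3-byte form → E2 94 AD.
U+607C: 3-byte form → E6 81 BC.
U+03A9: 2-byte form → CE A9.
U+603E1: 4-byte form → F1 A0 8F A1.
U+005C: 1-byte form → 5C.
U+F43DC: 4-byte form → F3 B4 8F 9C.
U+1F5D1: 4-byte form → F0 9F 97 91.
U+04C1: 2-byte form → D3 81.
Concatenated (23 bytes): E2 94 AD E6 81 BC CE A9 F1 A0 8F A1 5C F3 B4 8F 9C F0 9F 97 91 D3 81.

E2 94 AD E6 81 BC CE A9 F1 A0 8F A1 5C F3 B4 8F 9C F0 9F 97 91 D3 81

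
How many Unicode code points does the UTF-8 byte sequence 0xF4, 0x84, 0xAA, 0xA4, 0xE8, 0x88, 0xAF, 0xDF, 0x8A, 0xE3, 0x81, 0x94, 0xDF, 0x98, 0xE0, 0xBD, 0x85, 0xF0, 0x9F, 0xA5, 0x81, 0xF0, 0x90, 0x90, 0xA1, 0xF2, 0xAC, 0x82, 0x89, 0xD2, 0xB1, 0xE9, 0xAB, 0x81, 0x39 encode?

Byte at offset 0: 0xF4 = 11110100 → 4-byte char (#1). Advance 4.
Byte at offset 4: 0xE8 = 11101000 → 3-byte char (#2). Advance 3.
Byte at offset 7: 0xDF = 11011111 → 2-byte char (#3). Advance 2.
Byte at offset 9: 0xE3 = 11100011 → 3-byte char (#4). Advance 3.
Byte at offset 12: 0xDF = 11011111 → 2-byte char (#5). Advance 2.
Byte at offset 14: 0xE0 = 11100000 → 3-byte char (#6). Advance 3.
Byte at offset 17: 0xF0 = 11110000 → 4-byte char (#7). Advance 4.
Byte at offset 21: 0xF0 = 11110000 → 4-byte char (#8). Advance 4.
Byte at offset 25: 0xF2 = 11110010 → 4-byte char (#9). Advance 4.
Byte at offset 29: 0xD2 = 11010010 → 2-byte char (#10). Advance 2.
Byte at offset 31: 0xE9 = 11101001 → 3-byte char (#11). Advance 3.
Byte at offset 34: 0x39 = 00111001 → 1-byte char (#12). Advance 1.
Reached end at offset 35 after 12 code points.

12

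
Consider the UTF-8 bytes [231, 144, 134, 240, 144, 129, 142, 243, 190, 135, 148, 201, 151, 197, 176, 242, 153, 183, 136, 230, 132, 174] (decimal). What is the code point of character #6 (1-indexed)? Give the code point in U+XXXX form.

U+99DC8

Offset 0: leading byte 0xE7 = 11100111 → 3-byte char #1 = E7 90 86.
Offset 3: leading byte 0xF0 = 11110000 → 4-byte char #2 = F0 90 81 8E.
Offset 7: leading byte 0xF3 = 11110011 → 4-byte char #3 = F3 BE 87 94.
Offset 11: leading byte 0xC9 = 11001001 → 2-byte char #4 = C9 97.
Offset 13: leading byte 0xC5 = 11000101 → 2-byte char #5 = C5 B0.
Offset 15: leading byte 0xF2 = 11110010 → 4-byte char #6 = F2 99 B7 88.
Leading byte 0xF2 = 11110010 matches 11110xxx → 4-byte sequence.
Byte 1: 0xF2 = 11110010, payload 010 (3 bits).
Byte 2: 0x99 = 10011001 (10xxxxxx ✓), payload 011001.
Byte 3: 0xB7 = 10110111 (10xxxxxx ✓), payload 110111.
Byte 4: 0x88 = 10001000 (10xxxxxx ✓), payload 001000.
Concatenate: 010011001110111001000 = 0x99DC8 (21 bits → U+99DC8).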